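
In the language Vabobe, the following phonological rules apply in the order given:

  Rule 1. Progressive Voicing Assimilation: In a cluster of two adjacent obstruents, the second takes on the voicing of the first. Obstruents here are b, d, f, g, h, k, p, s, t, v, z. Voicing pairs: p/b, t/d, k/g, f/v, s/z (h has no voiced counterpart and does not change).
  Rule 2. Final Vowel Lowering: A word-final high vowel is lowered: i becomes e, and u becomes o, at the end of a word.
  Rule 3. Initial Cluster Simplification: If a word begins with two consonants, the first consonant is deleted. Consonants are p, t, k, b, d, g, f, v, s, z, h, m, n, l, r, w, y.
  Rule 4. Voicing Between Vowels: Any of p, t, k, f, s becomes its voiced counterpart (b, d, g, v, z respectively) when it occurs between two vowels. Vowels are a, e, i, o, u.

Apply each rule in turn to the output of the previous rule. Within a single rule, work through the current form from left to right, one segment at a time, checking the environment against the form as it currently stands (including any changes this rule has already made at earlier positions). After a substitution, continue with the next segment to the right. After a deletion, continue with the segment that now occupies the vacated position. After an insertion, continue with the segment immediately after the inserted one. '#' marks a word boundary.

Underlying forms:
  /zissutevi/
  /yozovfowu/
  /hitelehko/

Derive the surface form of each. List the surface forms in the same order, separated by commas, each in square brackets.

/zissutevi/:
  Rule 1 Progressive Voicing Assimilation: no change — [zissutevi]
  Rule 2 Final Vowel Lowering: [zissutevi] → [zissuteve]
  Rule 3 Initial Cluster Simplification: no change — [zissuteve]
  Rule 4 Voicing Between Vowels: [zissuteve] → [zissudeve]
/yozovfowu/:
  Rule 1 Progressive Voicing Assimilation: [yozovfowu] → [yozovvowu]
  Rule 2 Final Vowel Lowering: [yozovvowu] → [yozovvowo]
  Rule 3 Initial Cluster Simplification: no change — [yozovvowo]
  Rule 4 Voicing Between Vowels: no change — [yozovvowo]
/hitelehko/:
  Rule 1 Progressive Voicing Assimilation: no change — [hitelehko]
  Rule 2 Final Vowel Lowering: no change — [hitelehko]
  Rule 3 Initial Cluster Simplification: no change — [hitelehko]
  Rule 4 Voicing Between Vowels: [hitelehko] → [hidelehko]

[zissudeve], [yozovvowo], [hidelehko]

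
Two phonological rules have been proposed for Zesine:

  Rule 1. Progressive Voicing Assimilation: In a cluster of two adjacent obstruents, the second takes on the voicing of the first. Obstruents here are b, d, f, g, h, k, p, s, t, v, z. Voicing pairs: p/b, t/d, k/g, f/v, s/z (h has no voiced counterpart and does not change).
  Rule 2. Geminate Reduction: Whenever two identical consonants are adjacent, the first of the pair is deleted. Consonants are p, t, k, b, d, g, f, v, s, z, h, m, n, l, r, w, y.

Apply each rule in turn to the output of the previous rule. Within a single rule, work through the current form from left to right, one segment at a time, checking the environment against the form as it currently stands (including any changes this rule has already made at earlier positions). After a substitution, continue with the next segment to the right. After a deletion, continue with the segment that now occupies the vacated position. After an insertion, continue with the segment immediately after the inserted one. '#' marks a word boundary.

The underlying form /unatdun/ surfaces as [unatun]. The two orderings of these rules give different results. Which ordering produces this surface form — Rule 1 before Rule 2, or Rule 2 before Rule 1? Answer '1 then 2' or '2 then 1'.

Order 1 then 2:
  1 Progressive Voicing Assimilation: [unatdun] → [unattun]
  2 Geminate Reduction: [unattun] → [unatun]
  result: [unatun]
Order 2 then 1:
  2 Geminate Reduction: no change — [unatdun]
  1 Progressive Voicing Assimilation: [unatdun] → [unattun]
  result: [unattun]

1 then 2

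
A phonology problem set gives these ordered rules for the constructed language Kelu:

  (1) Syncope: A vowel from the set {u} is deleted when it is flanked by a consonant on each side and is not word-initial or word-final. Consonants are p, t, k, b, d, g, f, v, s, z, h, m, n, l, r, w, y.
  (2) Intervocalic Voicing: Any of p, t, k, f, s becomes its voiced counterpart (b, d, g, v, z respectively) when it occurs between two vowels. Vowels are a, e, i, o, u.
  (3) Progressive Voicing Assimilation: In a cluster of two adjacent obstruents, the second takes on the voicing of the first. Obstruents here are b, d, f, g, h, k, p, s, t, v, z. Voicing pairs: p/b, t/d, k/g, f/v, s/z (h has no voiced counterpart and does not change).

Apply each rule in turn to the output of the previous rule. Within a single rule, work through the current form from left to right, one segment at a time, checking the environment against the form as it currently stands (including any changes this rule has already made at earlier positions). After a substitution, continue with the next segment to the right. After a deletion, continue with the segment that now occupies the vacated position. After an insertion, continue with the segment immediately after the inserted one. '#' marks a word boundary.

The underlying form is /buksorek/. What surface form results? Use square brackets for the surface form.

[bgzorek]

(1) Syncope: [buksorek] → [bksorek]
(2) Intervocalic Voicing: no change — [bksorek]
(3) Progressive Voicing Assimilation: [bksorek] → [bgzorek]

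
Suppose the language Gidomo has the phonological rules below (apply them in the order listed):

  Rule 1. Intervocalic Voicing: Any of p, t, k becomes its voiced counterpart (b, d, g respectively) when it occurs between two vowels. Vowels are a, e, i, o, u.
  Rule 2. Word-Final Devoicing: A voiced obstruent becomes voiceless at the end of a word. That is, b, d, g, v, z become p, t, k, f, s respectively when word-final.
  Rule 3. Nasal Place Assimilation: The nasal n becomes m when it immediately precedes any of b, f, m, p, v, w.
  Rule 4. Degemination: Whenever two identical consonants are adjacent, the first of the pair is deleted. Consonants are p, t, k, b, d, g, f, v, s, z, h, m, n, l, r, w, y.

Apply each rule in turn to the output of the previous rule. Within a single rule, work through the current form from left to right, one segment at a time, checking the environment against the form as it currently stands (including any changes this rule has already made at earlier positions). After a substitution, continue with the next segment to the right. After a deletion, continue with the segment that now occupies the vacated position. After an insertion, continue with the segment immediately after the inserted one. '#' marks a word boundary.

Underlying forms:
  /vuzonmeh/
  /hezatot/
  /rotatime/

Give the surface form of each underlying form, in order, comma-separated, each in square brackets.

/vuzonmeh/:
  Rule 1 Intervocalic Voicing: no change — [vuzonmeh]
  Rule 2 Word-Final Devoicing: no change — [vuzonmeh]
  Rule 3 Nasal Place Assimilation: [vuzonmeh] → [vuzommeh]
  Rule 4 Degemination: [vuzommeh] → [vuzomeh]
/hezatot/:
  Rule 1 Intervocalic Voicing: [hezatot] → [hezadot]
  Rule 2 Word-Final Devoicing: no change — [hezadot]
  Rule 3 Nasal Place Assimilation: no change — [hezadot]
  Rule 4 Degemination: no change — [hezadot]
/rotatime/:
  Rule 1 Intervocalic Voicing: [rotatime] → [rodadime]
  Rule 2 Word-Final Devoicing: no change — [rodadime]
  Rule 3 Nasal Place Assimilation: no change — [rodadime]
  Rule 4 Degemination: no change — [rodadime]

[vuzomeh], [hezadot], [rodadime]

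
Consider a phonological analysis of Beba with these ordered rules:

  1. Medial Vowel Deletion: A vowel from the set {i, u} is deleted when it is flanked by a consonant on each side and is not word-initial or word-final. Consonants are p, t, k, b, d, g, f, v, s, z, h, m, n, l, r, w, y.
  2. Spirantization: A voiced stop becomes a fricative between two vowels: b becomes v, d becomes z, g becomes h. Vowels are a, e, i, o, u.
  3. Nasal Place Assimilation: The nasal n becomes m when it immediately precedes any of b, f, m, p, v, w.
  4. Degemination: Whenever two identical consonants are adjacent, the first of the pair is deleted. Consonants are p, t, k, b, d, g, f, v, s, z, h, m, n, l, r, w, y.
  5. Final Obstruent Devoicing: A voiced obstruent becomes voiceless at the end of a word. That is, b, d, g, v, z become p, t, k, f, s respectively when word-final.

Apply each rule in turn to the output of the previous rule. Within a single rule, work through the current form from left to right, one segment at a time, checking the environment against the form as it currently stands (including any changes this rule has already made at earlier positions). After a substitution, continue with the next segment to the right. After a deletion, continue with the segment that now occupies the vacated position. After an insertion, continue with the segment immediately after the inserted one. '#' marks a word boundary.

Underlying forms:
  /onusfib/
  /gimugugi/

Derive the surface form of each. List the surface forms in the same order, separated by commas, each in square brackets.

[onsfp], [gmgi]

/onusfib/:
  1 Medial Vowel Deletion: [onusfib] → [onsfb]
  2 Spirantization: no change — [onsfb]
  3 Nasal Place Assimilation: no change — [onsfb]
  4 Degemination: no change — [onsfb]
  5 Final Obstruent Devoicing: [onsfb] → [onsfp]
/gimugugi/:
  1 Medial Vowel Deletion: [gimugugi] → [gmggi]
  2 Spirantization: no change — [gmggi]
  3 Nasal Place Assimilation: no change — [gmggi]
  4 Degemination: [gmggi] → [gmgi]
  5 Final Obstruent Devoicing: no change — [gmgi]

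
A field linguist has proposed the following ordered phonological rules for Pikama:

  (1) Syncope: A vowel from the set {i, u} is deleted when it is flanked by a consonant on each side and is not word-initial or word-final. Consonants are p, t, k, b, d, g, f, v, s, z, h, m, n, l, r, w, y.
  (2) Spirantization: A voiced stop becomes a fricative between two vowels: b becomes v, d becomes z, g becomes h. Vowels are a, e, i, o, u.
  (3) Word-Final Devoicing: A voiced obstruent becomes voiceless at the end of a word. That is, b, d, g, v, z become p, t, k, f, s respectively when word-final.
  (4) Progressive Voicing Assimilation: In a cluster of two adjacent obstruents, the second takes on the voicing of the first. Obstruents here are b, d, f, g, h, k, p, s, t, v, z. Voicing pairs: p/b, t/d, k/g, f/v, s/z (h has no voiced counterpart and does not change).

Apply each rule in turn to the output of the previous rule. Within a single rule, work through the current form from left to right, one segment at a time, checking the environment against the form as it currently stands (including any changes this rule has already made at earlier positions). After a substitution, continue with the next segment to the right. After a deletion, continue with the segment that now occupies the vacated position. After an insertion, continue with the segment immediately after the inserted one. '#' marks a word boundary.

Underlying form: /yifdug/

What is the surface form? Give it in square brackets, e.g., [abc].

[yftk]

(1) Syncope: [yifdug] → [yfdg]
(2) Spirantization: no change — [yfdg]
(3) Word-Final Devoicing: [yfdg] → [yfdk]
(4) Progressive Voicing Assimilation: [yfdk] → [yftk]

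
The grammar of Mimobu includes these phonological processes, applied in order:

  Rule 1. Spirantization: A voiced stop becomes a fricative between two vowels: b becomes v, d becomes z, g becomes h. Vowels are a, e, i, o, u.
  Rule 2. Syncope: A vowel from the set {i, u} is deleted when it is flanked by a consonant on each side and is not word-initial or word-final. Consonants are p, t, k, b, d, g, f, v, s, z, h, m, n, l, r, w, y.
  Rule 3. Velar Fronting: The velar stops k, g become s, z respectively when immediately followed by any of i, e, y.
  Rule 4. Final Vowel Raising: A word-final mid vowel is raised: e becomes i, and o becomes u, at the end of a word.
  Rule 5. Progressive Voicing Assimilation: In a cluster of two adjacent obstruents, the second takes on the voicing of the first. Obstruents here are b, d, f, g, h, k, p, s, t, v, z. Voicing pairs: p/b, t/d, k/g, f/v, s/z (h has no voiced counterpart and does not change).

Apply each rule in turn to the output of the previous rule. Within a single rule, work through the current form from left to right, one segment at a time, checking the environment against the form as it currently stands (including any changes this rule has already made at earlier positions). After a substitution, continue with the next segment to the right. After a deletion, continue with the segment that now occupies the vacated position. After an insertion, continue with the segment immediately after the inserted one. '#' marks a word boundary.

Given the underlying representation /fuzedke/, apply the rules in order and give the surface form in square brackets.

Rule 1 Spirantization: no change — [fuzedke]
Rule 2 Syncope: [fuzedke] → [fzedke]
Rule 3 Velar Fronting: [fzedke] → [fzedse]
Rule 4 Final Vowel Raising: [fzedse] → [fzedsi]
Rule 5 Progressive Voicing Assimilation: [fzedsi] → [fsedzi]

[fsedzi]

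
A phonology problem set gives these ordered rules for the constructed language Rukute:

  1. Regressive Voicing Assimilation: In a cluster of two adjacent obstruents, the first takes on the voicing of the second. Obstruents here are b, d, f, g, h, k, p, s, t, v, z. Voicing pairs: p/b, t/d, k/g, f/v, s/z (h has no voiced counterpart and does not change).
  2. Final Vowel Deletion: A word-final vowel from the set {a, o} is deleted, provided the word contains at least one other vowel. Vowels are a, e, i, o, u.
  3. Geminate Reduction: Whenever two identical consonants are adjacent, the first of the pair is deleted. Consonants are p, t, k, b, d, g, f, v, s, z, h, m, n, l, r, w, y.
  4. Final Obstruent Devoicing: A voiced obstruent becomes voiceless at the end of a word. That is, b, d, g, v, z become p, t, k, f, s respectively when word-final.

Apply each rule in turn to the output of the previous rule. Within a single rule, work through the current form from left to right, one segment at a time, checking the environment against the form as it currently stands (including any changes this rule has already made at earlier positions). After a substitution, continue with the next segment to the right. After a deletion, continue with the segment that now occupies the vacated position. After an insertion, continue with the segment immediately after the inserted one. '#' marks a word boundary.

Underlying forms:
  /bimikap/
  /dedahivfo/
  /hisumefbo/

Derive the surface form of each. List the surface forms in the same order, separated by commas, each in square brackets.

/bimikap/:
  1 Regressive Voicing Assimilation: no change — [bimikap]
  2 Final Vowel Deletion: no change — [bimikap]
  3 Geminate Reduction: no change — [bimikap]
  4 Final Obstruent Devoicing: no change — [bimikap]
/dedahivfo/:
  1 Regressive Voicing Assimilation: [dedahivfo] → [dedahiffo]
  2 Final Vowel Deletion: [dedahiffo] → [dedahiff]
  3 Geminate Reduction: [dedahiff] → [dedahif]
  4 Final Obstruent Devoicing: no change — [dedahif]
/hisumefbo/:
  1 Regressive Voicing Assimilation: [hisumefbo] → [hisumevbo]
  2 Final Vowel Deletion: [hisumevbo] → [hisumevb]
  3 Geminate Reduction: no change — [hisumevb]
  4 Final Obstruent Devoicing: [hisumevb] → [hisumevp]

[bimikap], [dedahif], [hisumevp]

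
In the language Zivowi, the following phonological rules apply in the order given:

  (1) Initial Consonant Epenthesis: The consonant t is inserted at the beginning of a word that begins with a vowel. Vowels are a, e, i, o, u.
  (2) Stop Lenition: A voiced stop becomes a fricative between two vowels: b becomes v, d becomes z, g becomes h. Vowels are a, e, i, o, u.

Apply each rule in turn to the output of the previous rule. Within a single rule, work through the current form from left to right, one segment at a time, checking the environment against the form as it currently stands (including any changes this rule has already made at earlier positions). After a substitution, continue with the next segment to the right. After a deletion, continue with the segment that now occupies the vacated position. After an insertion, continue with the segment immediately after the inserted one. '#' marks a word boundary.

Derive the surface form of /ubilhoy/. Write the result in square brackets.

[tuvilhoy]

(1) Initial Consonant Epenthesis: [ubilhoy] → [tubilhoy]
(2) Stop Lenition: [tubilhoy] → [tuvilhoy]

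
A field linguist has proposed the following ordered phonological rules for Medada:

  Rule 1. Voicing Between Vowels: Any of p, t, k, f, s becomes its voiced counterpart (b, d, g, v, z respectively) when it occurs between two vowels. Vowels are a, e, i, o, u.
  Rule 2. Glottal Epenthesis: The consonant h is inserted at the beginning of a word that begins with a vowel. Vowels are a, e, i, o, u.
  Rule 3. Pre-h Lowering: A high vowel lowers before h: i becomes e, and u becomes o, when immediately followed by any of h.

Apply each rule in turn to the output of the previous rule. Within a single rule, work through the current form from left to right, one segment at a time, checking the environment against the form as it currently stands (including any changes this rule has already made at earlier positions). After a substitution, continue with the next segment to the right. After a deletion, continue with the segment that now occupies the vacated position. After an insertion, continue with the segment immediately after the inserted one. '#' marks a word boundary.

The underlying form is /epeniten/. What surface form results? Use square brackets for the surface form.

[hebeniden]

Rule 1 Voicing Between Vowels: [epeniten] → [ebeniden]
Rule 2 Glottal Epenthesis: [ebeniden] → [hebeniden]
Rule 3 Pre-h Lowering: no change — [hebeniden]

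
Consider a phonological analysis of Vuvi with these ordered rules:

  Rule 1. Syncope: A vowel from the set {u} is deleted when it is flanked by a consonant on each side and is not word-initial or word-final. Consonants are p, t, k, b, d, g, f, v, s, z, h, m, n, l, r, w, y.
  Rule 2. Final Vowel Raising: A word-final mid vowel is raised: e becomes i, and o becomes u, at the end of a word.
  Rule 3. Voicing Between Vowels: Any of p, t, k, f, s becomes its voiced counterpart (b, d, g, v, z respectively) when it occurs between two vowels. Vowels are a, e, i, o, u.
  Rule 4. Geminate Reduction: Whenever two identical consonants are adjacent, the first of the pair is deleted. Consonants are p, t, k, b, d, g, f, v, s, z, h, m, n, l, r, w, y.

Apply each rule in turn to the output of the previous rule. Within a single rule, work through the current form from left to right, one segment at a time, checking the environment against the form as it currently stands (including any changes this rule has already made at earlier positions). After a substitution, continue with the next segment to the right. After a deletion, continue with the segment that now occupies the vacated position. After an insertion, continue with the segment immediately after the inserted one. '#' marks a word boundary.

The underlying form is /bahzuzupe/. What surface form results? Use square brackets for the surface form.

Rule 1 Syncope: [bahzuzupe] → [bahzzpe]
Rule 2 Final Vowel Raising: [bahzzpe] → [bahzzpi]
Rule 3 Voicing Between Vowels: no change — [bahzzpi]
Rule 4 Geminate Reduction: [bahzzpi] → [bahzpi]

[bahzpi]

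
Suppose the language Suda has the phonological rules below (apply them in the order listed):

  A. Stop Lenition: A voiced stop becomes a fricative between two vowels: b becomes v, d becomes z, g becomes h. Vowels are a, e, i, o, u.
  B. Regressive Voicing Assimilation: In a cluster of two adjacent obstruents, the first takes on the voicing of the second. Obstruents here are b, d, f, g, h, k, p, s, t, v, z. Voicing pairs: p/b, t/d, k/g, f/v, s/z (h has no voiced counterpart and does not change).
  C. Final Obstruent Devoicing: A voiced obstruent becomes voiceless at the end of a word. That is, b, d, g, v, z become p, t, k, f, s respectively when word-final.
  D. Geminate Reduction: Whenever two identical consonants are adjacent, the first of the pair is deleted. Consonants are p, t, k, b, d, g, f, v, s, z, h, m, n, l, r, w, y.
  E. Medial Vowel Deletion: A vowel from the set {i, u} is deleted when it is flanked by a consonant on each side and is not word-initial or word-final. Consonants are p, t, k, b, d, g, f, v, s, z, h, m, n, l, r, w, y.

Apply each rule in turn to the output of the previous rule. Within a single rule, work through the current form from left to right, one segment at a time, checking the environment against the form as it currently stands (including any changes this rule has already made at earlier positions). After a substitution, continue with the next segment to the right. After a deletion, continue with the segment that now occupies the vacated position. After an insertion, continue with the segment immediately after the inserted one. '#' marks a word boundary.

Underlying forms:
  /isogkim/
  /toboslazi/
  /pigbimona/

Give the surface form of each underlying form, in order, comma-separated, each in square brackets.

/isogkim/:
  A Stop Lenition: no change — [isogkim]
  B Regressive Voicing Assimilation: [isogkim] → [isokkim]
  C Final Obstruent Devoicing: no change — [isokkim]
  D Geminate Reduction: [isokkim] → [isokim]
  E Medial Vowel Deletion: [isokim] → [isokm]
/toboslazi/:
  A Stop Lenition: [toboslazi] → [tovoslazi]
  B Regressive Voicing Assimilation: no change — [tovoslazi]
  C Final Obstruent Devoicing: no change — [tovoslazi]
  D Geminate Reduction: no change — [tovoslazi]
  E Medial Vowel Deletion: no change — [tovoslazi]
/pigbimona/:
  A Stop Lenition: no change — [pigbimona]
  B Regressive Voicing Assimilation: no change — [pigbimona]
  C Final Obstruent Devoicing: no change — [pigbimona]
  D Geminate Reduction: no change — [pigbimona]
  E Medial Vowel Deletion: [pigbimona] → [pgbmona]

[isokm], [tovoslazi], [pgbmona]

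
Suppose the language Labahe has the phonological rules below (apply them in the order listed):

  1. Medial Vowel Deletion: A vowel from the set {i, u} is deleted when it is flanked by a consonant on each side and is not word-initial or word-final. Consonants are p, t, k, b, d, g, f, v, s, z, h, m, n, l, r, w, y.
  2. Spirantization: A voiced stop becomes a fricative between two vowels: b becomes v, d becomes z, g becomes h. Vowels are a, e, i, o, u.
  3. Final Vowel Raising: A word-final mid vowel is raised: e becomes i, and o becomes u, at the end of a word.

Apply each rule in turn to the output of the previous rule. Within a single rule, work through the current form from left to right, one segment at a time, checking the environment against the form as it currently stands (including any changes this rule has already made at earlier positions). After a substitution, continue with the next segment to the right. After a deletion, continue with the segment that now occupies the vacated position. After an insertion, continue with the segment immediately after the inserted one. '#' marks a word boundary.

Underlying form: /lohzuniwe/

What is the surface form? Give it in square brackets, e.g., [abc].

[lohznwi]

1 Medial Vowel Deletion: [lohzuniwe] → [lohznwe]
2 Spirantization: no change — [lohznwe]
3 Final Vowel Raising: [lohznwe] → [lohznwi]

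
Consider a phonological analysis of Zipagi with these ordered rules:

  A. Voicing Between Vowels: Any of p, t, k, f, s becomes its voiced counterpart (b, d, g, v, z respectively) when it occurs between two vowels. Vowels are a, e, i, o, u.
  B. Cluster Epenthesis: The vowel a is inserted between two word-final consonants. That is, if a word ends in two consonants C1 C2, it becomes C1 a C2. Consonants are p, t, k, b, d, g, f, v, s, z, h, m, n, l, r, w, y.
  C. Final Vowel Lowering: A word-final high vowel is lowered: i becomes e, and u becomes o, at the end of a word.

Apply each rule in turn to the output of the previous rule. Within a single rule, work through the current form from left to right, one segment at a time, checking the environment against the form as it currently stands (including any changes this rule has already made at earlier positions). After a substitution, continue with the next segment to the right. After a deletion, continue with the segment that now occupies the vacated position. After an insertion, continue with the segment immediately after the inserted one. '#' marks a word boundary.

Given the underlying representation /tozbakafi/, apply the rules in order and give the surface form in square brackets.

A Voicing Between Vowels: [tozbakafi] → [tozbagavi]
B Cluster Epenthesis: no change — [tozbagavi]
C Final Vowel Lowering: [tozbagavi] → [tozbagave]

[tozbagave]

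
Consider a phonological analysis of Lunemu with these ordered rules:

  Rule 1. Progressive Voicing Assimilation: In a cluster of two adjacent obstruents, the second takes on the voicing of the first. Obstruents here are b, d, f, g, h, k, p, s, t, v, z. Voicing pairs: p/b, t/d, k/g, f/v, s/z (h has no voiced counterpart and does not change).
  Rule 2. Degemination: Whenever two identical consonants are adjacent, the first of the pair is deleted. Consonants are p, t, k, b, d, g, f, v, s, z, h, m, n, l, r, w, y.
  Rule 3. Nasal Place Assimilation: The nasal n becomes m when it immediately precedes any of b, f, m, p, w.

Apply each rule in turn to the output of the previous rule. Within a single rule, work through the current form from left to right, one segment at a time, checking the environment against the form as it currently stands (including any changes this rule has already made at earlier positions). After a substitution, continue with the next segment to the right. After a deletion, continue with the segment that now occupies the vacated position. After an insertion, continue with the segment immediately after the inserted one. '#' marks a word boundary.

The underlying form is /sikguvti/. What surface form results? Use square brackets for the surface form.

Rule 1 Progressive Voicing Assimilation: [sikguvti] → [sikkuvdi]
Rule 2 Degemination: [sikkuvdi] → [sikuvdi]
Rule 3 Nasal Place Assimilation: no change — [sikuvdi]

[sikuvdi]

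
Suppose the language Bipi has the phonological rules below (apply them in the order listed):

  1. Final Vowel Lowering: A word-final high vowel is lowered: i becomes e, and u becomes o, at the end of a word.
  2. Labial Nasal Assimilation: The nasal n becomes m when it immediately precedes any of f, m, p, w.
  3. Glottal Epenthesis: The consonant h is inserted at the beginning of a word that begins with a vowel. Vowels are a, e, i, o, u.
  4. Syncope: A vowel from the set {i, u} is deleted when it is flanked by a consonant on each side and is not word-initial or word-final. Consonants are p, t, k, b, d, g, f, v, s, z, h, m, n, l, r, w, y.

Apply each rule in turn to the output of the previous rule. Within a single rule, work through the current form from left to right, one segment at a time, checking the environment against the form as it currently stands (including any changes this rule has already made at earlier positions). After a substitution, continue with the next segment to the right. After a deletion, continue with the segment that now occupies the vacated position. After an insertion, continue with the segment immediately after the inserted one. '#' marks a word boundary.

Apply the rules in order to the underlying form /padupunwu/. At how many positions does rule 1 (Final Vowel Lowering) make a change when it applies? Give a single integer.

1

1 Final Vowel Lowering: [padupunwu] → [padupunwo]
2 Labial Nasal Assimilation: [padupunwo] → [padupumwo]
3 Glottal Epenthesis: no change — [padupumwo]
4 Syncope: [padupumwo] → [padpmwo]
Rule 1 changed 1 position(s).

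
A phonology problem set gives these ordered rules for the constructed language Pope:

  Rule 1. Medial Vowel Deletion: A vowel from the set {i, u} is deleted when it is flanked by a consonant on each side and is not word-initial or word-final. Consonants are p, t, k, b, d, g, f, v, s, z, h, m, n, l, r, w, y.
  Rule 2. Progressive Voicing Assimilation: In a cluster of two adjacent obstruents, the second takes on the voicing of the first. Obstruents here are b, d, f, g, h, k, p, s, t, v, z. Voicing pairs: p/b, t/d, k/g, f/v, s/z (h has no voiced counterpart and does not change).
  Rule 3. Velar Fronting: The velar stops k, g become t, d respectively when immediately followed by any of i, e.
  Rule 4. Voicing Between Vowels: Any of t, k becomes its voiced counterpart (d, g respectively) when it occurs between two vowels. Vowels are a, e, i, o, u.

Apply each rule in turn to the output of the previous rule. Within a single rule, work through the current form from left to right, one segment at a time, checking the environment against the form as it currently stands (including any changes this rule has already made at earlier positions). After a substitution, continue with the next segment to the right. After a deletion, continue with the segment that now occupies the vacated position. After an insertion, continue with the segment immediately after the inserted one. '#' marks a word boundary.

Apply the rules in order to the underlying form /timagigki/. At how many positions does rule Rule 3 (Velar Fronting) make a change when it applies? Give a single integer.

1

Rule 1 Medial Vowel Deletion: [timagigki] → [tmaggki]
Rule 2 Progressive Voicing Assimilation: [tmaggki] → [tmagggi]
Rule 3 Velar Fronting: [tmagggi] → [tmaggdi]
Rule 4 Voicing Between Vowels: no change — [tmaggdi]
Rule Rule 3 changed 1 position(s).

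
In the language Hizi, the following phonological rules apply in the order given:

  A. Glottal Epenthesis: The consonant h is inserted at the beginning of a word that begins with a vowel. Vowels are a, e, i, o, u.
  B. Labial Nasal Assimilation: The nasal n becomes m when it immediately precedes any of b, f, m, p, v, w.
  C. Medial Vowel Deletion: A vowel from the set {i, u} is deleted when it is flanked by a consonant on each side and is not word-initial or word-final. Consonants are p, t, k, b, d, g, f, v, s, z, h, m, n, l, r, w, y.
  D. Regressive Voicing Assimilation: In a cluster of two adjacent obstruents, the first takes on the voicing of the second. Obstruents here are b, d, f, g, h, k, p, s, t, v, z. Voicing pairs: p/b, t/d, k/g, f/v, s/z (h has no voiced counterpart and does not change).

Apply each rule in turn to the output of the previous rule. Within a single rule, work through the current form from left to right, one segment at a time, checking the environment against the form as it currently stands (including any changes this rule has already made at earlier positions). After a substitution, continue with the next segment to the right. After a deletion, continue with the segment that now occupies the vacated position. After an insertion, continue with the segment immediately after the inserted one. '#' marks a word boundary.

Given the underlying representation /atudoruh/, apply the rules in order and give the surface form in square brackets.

[haddorh]

A Glottal Epenthesis: [atudoruh] → [hatudoruh]
B Labial Nasal Assimilation: no change — [hatudoruh]
C Medial Vowel Deletion: [hatudoruh] → [hatdorh]
D Regressive Voicing Assimilation: [hatdorh] → [haddorh]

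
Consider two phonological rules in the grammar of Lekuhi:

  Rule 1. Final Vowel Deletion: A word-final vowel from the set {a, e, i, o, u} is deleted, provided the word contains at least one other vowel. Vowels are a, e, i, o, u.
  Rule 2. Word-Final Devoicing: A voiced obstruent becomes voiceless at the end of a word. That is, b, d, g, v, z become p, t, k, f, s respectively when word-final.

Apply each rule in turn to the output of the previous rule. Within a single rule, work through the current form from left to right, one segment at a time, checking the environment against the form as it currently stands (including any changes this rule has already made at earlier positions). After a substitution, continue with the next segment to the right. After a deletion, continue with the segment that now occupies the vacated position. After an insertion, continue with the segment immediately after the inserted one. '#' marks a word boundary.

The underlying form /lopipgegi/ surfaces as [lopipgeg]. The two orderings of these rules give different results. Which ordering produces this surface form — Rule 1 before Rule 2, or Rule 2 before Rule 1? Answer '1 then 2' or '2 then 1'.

Order 1 then 2:
  1 Final Vowel Deletion: [lopipgegi] → [lopipgeg]
  2 Word-Final Devoicing: [lopipgeg] → [lopipgek]
  result: [lopipgek]
Order 2 then 1:
  2 Word-Final Devoicing: no change — [lopipgegi]
  1 Final Vowel Deletion: [lopipgegi] → [lopipgeg]
  result: [lopipgeg]

2 then 1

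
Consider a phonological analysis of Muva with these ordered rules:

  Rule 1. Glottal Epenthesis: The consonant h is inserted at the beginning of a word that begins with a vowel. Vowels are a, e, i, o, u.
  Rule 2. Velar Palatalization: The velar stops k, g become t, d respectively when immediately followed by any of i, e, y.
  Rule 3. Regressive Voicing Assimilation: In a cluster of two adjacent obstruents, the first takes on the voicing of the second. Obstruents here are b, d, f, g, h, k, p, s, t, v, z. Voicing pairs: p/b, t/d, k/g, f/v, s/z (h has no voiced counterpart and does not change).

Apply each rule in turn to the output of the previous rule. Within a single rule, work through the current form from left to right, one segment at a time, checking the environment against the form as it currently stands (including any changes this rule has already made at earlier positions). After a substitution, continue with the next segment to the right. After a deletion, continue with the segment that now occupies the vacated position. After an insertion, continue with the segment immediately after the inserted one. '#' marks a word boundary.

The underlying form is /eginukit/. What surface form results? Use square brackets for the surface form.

Rule 1 Glottal Epenthesis: [eginukit] → [heginukit]
Rule 2 Velar Palatalization: [heginukit] → [hedinutit]
Rule 3 Regressive Voicing Assimilation: no change — [hedinutit]

[hedinutit]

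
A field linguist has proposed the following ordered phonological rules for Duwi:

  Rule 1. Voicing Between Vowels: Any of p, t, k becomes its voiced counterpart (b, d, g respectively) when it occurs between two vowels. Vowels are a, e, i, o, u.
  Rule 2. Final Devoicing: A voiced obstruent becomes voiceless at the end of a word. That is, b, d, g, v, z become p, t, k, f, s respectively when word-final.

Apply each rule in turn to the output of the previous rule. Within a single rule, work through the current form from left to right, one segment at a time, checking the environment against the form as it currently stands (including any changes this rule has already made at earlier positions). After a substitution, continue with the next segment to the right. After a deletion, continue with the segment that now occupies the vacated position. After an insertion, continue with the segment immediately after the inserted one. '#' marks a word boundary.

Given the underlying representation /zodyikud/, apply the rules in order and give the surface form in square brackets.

Rule 1 Voicing Between Vowels: [zodyikud] → [zodyigud]
Rule 2 Final Devoicing: [zodyigud] → [zodyigut]

[zodyigut]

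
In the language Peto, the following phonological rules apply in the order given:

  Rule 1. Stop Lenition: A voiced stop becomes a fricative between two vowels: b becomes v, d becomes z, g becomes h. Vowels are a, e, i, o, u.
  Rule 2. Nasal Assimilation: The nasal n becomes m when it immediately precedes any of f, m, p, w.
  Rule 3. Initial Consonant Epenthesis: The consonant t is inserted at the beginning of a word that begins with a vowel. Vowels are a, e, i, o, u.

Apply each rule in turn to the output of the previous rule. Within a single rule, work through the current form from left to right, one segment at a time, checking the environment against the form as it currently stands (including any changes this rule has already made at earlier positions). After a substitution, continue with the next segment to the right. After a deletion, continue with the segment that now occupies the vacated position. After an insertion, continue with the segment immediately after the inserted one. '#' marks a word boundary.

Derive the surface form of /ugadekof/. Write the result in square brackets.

[tuhazekof]

Rule 1 Stop Lenition: [ugadekof] → [uhazekof]
Rule 2 Nasal Assimilation: no change — [uhazekof]
Rule 3 Initial Consonant Epenthesis: [uhazekof] → [tuhazekof]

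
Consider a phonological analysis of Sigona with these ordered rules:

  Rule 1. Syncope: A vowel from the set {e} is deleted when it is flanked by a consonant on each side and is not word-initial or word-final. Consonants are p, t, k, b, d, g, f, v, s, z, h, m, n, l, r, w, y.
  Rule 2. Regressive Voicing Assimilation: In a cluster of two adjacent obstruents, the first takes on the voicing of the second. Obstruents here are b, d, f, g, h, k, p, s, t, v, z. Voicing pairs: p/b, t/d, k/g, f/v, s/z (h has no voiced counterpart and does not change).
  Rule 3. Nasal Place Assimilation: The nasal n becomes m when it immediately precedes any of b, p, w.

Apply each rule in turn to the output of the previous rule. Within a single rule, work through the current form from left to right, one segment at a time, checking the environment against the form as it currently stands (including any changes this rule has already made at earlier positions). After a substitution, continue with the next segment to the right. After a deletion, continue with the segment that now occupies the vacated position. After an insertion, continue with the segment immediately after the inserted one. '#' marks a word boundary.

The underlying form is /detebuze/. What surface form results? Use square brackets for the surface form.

[tdbuze]

Rule 1 Syncope: [detebuze] → [dtbuze]
Rule 2 Regressive Voicing Assimilation: [dtbuze] → [tdbuze]
Rule 3 Nasal Place Assimilation: no change — [tdbuze]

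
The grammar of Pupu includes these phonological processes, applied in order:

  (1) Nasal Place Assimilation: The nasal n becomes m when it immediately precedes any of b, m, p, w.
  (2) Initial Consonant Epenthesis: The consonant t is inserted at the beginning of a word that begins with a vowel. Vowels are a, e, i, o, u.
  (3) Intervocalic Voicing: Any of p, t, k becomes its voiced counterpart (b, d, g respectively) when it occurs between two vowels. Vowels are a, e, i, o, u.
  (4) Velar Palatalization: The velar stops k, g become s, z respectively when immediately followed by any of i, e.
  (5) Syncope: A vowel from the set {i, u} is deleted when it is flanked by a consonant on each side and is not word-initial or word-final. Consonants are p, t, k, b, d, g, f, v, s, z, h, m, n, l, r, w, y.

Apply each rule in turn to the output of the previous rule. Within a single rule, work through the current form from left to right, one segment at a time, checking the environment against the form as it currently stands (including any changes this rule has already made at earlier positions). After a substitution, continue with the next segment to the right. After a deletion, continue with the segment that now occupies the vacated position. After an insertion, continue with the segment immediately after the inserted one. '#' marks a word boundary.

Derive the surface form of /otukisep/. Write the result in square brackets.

(1) Nasal Place Assimilation: no change — [otukisep]
(2) Initial Consonant Epenthesis: [otukisep] → [totukisep]
(3) Intervocalic Voicing: [totukisep] → [todugisep]
(4) Velar Palatalization: [todugisep] → [toduzisep]
(5) Syncope: [toduzisep] → [todzsep]

[todzsep]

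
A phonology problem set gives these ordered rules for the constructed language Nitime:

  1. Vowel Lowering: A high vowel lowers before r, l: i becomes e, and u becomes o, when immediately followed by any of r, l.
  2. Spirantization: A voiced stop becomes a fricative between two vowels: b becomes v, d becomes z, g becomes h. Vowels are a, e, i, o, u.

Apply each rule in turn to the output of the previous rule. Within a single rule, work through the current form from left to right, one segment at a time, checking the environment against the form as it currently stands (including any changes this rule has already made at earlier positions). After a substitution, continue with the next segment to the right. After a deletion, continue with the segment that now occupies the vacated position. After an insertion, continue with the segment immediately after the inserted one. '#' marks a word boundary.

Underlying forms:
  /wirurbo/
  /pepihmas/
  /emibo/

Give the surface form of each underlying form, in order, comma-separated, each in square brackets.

/wirurbo/:
  1 Vowel Lowering: [wirurbo] → [werorbo]
  2 Spirantization: no change — [werorbo]
/pepihmas/:
  1 Vowel Lowering: no change — [pepihmas]
  2 Spirantization: no change — [pepihmas]
/emibo/:
  1 Vowel Lowering: no change — [emibo]
  2 Spirantization: [emibo] → [emivo]

[werorbo], [pepihmas], [emivo]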